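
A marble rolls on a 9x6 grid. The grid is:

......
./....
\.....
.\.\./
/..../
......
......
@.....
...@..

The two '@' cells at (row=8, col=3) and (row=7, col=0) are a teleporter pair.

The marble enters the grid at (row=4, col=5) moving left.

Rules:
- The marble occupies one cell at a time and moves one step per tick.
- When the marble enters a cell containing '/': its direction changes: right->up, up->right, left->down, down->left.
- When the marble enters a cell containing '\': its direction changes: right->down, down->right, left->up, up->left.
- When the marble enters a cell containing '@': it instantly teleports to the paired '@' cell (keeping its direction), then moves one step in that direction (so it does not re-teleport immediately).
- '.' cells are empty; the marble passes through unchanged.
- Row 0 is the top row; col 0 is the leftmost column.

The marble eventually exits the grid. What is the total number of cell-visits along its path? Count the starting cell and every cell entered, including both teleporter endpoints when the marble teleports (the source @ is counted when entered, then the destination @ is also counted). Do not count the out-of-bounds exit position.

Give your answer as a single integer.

Answer: 5

Derivation:
Step 1: enter (4,5), '/' deflects left->down, move down to (5,5)
Step 2: enter (5,5), '.' pass, move down to (6,5)
Step 3: enter (6,5), '.' pass, move down to (7,5)
Step 4: enter (7,5), '.' pass, move down to (8,5)
Step 5: enter (8,5), '.' pass, move down to (9,5)
Step 6: at (9,5) — EXIT via bottom edge, pos 5
Path length (cell visits): 5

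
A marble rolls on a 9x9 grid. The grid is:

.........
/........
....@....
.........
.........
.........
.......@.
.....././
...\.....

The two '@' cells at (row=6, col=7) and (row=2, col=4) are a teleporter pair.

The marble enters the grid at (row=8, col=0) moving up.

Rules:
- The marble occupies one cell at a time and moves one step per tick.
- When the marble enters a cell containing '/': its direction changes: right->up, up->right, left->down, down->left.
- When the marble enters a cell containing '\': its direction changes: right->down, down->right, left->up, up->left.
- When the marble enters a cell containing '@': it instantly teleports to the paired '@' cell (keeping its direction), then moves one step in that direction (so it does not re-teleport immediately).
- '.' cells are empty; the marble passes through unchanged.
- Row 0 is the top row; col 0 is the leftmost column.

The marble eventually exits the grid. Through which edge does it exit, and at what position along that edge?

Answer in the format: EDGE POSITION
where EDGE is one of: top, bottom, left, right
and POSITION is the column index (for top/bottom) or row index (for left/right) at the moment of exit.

Step 1: enter (8,0), '.' pass, move up to (7,0)
Step 2: enter (7,0), '.' pass, move up to (6,0)
Step 3: enter (6,0), '.' pass, move up to (5,0)
Step 4: enter (5,0), '.' pass, move up to (4,0)
Step 5: enter (4,0), '.' pass, move up to (3,0)
Step 6: enter (3,0), '.' pass, move up to (2,0)
Step 7: enter (2,0), '.' pass, move up to (1,0)
Step 8: enter (1,0), '/' deflects up->right, move right to (1,1)
Step 9: enter (1,1), '.' pass, move right to (1,2)
Step 10: enter (1,2), '.' pass, move right to (1,3)
Step 11: enter (1,3), '.' pass, move right to (1,4)
Step 12: enter (1,4), '.' pass, move right to (1,5)
Step 13: enter (1,5), '.' pass, move right to (1,6)
Step 14: enter (1,6), '.' pass, move right to (1,7)
Step 15: enter (1,7), '.' pass, move right to (1,8)
Step 16: enter (1,8), '.' pass, move right to (1,9)
Step 17: at (1,9) — EXIT via right edge, pos 1

Answer: right 1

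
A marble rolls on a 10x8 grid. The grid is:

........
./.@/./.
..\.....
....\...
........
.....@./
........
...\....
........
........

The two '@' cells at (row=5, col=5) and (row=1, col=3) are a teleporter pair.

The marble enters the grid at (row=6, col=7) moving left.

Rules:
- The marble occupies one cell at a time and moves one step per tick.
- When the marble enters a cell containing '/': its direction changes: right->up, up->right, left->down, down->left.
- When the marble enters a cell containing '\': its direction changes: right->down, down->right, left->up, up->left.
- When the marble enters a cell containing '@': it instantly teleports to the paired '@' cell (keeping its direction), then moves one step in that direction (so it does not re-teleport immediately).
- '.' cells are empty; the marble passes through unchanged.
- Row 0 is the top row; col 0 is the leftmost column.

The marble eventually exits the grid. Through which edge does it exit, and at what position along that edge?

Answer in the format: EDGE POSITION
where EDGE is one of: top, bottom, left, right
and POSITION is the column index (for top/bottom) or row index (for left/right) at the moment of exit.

Step 1: enter (6,7), '.' pass, move left to (6,6)
Step 2: enter (6,6), '.' pass, move left to (6,5)
Step 3: enter (6,5), '.' pass, move left to (6,4)
Step 4: enter (6,4), '.' pass, move left to (6,3)
Step 5: enter (6,3), '.' pass, move left to (6,2)
Step 6: enter (6,2), '.' pass, move left to (6,1)
Step 7: enter (6,1), '.' pass, move left to (6,0)
Step 8: enter (6,0), '.' pass, move left to (6,-1)
Step 9: at (6,-1) — EXIT via left edge, pos 6

Answer: left 6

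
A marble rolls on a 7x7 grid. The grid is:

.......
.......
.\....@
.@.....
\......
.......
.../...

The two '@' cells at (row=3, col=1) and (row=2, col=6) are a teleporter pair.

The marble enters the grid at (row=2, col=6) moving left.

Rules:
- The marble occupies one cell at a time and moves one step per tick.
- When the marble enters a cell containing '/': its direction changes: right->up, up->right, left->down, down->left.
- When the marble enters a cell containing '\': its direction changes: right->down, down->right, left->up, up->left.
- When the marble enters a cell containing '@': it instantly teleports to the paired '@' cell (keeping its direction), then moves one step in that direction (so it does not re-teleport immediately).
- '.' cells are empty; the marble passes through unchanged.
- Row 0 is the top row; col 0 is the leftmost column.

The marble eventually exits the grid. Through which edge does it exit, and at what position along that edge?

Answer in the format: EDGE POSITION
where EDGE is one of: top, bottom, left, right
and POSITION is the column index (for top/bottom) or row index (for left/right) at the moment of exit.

Step 1: enter (2,6), '@' teleport (2,6)->(3,1), also enter (3,1), move left to (3,0)
Step 2: enter (3,0), '.' pass, move left to (3,-1)
Step 3: at (3,-1) — EXIT via left edge, pos 3

Answer: left 3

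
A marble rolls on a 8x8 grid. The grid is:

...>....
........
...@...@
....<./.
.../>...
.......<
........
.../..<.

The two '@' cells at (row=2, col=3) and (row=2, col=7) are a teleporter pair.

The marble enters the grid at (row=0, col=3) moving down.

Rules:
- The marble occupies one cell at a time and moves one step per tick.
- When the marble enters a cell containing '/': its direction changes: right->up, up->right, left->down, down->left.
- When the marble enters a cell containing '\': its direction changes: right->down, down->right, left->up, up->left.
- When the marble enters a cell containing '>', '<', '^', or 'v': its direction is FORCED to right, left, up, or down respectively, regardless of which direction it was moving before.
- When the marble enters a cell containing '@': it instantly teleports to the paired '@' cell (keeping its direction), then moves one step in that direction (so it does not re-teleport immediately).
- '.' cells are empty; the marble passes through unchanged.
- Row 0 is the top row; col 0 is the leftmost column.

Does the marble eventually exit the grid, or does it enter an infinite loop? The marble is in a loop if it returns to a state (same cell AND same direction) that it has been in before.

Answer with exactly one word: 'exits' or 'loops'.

Answer: exits

Derivation:
Step 1: enter (0,3), '>' forces down->right, move right to (0,4)
Step 2: enter (0,4), '.' pass, move right to (0,5)
Step 3: enter (0,5), '.' pass, move right to (0,6)
Step 4: enter (0,6), '.' pass, move right to (0,7)
Step 5: enter (0,7), '.' pass, move right to (0,8)
Step 6: at (0,8) — EXIT via right edge, pos 0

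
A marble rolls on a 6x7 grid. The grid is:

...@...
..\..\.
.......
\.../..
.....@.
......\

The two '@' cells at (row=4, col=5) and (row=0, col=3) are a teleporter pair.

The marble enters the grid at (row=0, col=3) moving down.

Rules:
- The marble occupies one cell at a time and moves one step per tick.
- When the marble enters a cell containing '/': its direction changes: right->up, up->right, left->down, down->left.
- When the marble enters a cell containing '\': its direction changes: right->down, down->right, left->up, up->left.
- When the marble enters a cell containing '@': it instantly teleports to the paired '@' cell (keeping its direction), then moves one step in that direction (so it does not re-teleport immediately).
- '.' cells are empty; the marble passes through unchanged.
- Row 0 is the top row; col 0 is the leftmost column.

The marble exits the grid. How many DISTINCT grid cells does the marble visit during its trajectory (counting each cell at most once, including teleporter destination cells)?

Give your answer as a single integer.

Step 1: enter (0,3), '@' teleport (0,3)->(4,5), also enter (4,5), move down to (5,5)
Step 2: enter (5,5), '.' pass, move down to (6,5)
Step 3: at (6,5) — EXIT via bottom edge, pos 5
Distinct cells visited: 3 (path length 3)

Answer: 3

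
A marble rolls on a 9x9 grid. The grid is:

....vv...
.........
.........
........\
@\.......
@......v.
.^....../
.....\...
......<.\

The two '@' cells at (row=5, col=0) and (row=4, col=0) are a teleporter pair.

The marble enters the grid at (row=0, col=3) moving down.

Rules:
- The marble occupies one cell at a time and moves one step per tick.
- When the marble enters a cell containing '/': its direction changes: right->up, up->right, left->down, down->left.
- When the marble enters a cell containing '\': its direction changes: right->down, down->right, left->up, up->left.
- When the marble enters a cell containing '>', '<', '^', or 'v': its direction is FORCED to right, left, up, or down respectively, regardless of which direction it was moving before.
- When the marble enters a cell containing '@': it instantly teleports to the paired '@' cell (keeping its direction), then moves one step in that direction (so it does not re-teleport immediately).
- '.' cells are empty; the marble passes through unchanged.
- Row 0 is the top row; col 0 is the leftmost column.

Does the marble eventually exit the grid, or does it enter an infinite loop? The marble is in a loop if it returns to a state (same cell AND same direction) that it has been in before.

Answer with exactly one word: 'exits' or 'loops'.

Step 1: enter (0,3), '.' pass, move down to (1,3)
Step 2: enter (1,3), '.' pass, move down to (2,3)
Step 3: enter (2,3), '.' pass, move down to (3,3)
Step 4: enter (3,3), '.' pass, move down to (4,3)
Step 5: enter (4,3), '.' pass, move down to (5,3)
Step 6: enter (5,3), '.' pass, move down to (6,3)
Step 7: enter (6,3), '.' pass, move down to (7,3)
Step 8: enter (7,3), '.' pass, move down to (8,3)
Step 9: enter (8,3), '.' pass, move down to (9,3)
Step 10: at (9,3) — EXIT via bottom edge, pos 3

Answer: exits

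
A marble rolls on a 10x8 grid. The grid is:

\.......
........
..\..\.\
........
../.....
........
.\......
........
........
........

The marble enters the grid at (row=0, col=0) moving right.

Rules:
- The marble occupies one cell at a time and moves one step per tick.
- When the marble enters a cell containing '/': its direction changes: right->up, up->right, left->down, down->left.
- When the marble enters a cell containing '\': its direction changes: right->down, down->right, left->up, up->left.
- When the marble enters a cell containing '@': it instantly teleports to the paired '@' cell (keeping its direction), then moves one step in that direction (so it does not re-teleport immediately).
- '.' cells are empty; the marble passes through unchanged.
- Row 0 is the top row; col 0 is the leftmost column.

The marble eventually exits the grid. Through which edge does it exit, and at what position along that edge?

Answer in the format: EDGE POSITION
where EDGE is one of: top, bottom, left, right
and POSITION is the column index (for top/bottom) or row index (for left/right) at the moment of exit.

Answer: bottom 0

Derivation:
Step 1: enter (0,0), '\' deflects right->down, move down to (1,0)
Step 2: enter (1,0), '.' pass, move down to (2,0)
Step 3: enter (2,0), '.' pass, move down to (3,0)
Step 4: enter (3,0), '.' pass, move down to (4,0)
Step 5: enter (4,0), '.' pass, move down to (5,0)
Step 6: enter (5,0), '.' pass, move down to (6,0)
Step 7: enter (6,0), '.' pass, move down to (7,0)
Step 8: enter (7,0), '.' pass, move down to (8,0)
Step 9: enter (8,0), '.' pass, move down to (9,0)
Step 10: enter (9,0), '.' pass, move down to (10,0)
Step 11: at (10,0) — EXIT via bottom edge, pos 0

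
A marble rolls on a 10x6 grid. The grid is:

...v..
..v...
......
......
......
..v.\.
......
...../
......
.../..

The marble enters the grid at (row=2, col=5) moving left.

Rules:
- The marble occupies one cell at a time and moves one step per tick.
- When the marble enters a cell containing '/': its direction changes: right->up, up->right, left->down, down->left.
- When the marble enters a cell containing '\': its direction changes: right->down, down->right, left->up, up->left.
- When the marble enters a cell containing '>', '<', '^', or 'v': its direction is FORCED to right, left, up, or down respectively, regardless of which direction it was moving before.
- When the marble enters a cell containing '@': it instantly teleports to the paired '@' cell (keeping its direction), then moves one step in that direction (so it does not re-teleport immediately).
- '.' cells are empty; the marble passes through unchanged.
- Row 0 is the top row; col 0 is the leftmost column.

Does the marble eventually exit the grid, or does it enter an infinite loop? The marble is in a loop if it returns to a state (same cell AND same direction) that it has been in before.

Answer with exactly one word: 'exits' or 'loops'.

Answer: exits

Derivation:
Step 1: enter (2,5), '.' pass, move left to (2,4)
Step 2: enter (2,4), '.' pass, move left to (2,3)
Step 3: enter (2,3), '.' pass, move left to (2,2)
Step 4: enter (2,2), '.' pass, move left to (2,1)
Step 5: enter (2,1), '.' pass, move left to (2,0)
Step 6: enter (2,0), '.' pass, move left to (2,-1)
Step 7: at (2,-1) — EXIT via left edge, pos 2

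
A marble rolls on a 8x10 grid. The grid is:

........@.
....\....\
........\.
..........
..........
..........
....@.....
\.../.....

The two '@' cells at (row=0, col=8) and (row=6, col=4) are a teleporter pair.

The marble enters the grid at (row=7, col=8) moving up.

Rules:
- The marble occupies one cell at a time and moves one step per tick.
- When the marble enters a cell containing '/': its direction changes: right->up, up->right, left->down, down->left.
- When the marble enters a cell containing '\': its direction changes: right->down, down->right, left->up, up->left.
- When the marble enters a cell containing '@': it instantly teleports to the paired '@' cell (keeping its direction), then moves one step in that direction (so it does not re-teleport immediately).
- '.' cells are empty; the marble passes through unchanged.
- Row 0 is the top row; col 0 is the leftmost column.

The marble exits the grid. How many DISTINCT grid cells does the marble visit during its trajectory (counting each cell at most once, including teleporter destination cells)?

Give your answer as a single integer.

Answer: 14

Derivation:
Step 1: enter (7,8), '.' pass, move up to (6,8)
Step 2: enter (6,8), '.' pass, move up to (5,8)
Step 3: enter (5,8), '.' pass, move up to (4,8)
Step 4: enter (4,8), '.' pass, move up to (3,8)
Step 5: enter (3,8), '.' pass, move up to (2,8)
Step 6: enter (2,8), '\' deflects up->left, move left to (2,7)
Step 7: enter (2,7), '.' pass, move left to (2,6)
Step 8: enter (2,6), '.' pass, move left to (2,5)
Step 9: enter (2,5), '.' pass, move left to (2,4)
Step 10: enter (2,4), '.' pass, move left to (2,3)
Step 11: enter (2,3), '.' pass, move left to (2,2)
Step 12: enter (2,2), '.' pass, move left to (2,1)
Step 13: enter (2,1), '.' pass, move left to (2,0)
Step 14: enter (2,0), '.' pass, move left to (2,-1)
Step 15: at (2,-1) — EXIT via left edge, pos 2
Distinct cells visited: 14 (path length 14)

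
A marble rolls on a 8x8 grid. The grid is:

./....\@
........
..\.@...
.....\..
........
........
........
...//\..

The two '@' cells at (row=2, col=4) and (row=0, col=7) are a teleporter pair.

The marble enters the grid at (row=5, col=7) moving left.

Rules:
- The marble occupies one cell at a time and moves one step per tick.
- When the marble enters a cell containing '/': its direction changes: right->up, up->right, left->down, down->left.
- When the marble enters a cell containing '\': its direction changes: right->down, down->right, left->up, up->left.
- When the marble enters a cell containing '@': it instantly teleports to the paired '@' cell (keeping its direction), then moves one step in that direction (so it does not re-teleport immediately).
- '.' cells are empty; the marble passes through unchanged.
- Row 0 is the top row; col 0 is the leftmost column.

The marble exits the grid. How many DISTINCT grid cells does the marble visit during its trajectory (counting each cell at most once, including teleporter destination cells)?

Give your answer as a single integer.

Step 1: enter (5,7), '.' pass, move left to (5,6)
Step 2: enter (5,6), '.' pass, move left to (5,5)
Step 3: enter (5,5), '.' pass, move left to (5,4)
Step 4: enter (5,4), '.' pass, move left to (5,3)
Step 5: enter (5,3), '.' pass, move left to (5,2)
Step 6: enter (5,2), '.' pass, move left to (5,1)
Step 7: enter (5,1), '.' pass, move left to (5,0)
Step 8: enter (5,0), '.' pass, move left to (5,-1)
Step 9: at (5,-1) — EXIT via left edge, pos 5
Distinct cells visited: 8 (path length 8)

Answer: 8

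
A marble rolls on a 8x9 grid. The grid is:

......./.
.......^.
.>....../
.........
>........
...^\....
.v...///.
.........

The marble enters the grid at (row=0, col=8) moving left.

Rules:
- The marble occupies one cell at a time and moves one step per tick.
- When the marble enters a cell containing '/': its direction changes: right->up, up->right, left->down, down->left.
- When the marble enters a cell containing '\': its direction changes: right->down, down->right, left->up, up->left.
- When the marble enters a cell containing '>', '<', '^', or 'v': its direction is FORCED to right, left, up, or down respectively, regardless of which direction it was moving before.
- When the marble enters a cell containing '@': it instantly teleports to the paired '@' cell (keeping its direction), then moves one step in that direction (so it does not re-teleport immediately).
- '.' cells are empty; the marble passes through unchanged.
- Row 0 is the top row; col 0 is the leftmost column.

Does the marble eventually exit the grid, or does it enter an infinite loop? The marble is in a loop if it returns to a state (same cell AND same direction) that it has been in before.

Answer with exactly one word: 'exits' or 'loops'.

Answer: exits

Derivation:
Step 1: enter (0,8), '.' pass, move left to (0,7)
Step 2: enter (0,7), '/' deflects left->down, move down to (1,7)
Step 3: enter (1,7), '^' forces down->up, move up to (0,7)
Step 4: enter (0,7), '/' deflects up->right, move right to (0,8)
Step 5: enter (0,8), '.' pass, move right to (0,9)
Step 6: at (0,9) — EXIT via right edge, pos 0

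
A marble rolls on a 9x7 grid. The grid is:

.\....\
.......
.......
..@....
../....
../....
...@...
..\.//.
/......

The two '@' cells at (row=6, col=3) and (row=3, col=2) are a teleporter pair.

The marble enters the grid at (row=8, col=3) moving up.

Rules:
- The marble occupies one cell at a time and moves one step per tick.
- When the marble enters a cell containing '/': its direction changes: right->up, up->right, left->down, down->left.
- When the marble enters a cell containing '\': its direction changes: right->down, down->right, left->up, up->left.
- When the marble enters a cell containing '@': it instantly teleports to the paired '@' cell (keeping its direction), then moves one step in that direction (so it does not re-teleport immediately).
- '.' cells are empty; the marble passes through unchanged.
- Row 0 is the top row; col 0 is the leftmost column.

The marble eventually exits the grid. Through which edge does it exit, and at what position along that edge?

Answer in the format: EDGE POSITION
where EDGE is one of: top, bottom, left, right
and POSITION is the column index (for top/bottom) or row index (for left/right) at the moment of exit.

Step 1: enter (8,3), '.' pass, move up to (7,3)
Step 2: enter (7,3), '.' pass, move up to (6,3)
Step 3: enter (6,3), '@' teleport (6,3)->(3,2), also enter (3,2), move up to (2,2)
Step 4: enter (2,2), '.' pass, move up to (1,2)
Step 5: enter (1,2), '.' pass, move up to (0,2)
Step 6: enter (0,2), '.' pass, move up to (-1,2)
Step 7: at (-1,2) — EXIT via top edge, pos 2

Answer: top 2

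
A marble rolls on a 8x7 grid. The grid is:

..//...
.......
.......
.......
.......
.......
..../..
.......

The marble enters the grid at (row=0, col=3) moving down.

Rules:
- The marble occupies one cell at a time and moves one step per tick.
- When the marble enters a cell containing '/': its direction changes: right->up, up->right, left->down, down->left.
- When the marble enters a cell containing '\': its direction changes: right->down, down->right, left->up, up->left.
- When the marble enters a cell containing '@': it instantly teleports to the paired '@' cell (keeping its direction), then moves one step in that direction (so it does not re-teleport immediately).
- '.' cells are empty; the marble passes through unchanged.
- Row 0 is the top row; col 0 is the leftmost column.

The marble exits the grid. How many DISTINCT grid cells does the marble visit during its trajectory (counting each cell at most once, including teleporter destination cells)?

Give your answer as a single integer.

Step 1: enter (0,3), '/' deflects down->left, move left to (0,2)
Step 2: enter (0,2), '/' deflects left->down, move down to (1,2)
Step 3: enter (1,2), '.' pass, move down to (2,2)
Step 4: enter (2,2), '.' pass, move down to (3,2)
Step 5: enter (3,2), '.' pass, move down to (4,2)
Step 6: enter (4,2), '.' pass, move down to (5,2)
Step 7: enter (5,2), '.' pass, move down to (6,2)
Step 8: enter (6,2), '.' pass, move down to (7,2)
Step 9: enter (7,2), '.' pass, move down to (8,2)
Step 10: at (8,2) — EXIT via bottom edge, pos 2
Distinct cells visited: 9 (path length 9)

Answer: 9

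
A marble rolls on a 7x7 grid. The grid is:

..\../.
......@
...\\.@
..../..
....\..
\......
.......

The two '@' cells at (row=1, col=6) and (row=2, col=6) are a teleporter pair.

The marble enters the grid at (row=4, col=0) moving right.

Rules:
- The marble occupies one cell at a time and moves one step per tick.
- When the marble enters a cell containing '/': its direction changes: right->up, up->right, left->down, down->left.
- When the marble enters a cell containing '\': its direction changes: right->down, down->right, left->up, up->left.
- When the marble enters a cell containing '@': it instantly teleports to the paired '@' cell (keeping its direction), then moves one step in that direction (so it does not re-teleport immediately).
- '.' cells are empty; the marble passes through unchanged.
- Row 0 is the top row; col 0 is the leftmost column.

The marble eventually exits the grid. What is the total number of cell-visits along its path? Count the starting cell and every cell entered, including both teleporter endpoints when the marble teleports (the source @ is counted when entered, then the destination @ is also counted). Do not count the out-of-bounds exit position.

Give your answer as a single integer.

Answer: 7

Derivation:
Step 1: enter (4,0), '.' pass, move right to (4,1)
Step 2: enter (4,1), '.' pass, move right to (4,2)
Step 3: enter (4,2), '.' pass, move right to (4,3)
Step 4: enter (4,3), '.' pass, move right to (4,4)
Step 5: enter (4,4), '\' deflects right->down, move down to (5,4)
Step 6: enter (5,4), '.' pass, move down to (6,4)
Step 7: enter (6,4), '.' pass, move down to (7,4)
Step 8: at (7,4) — EXIT via bottom edge, pos 4
Path length (cell visits): 7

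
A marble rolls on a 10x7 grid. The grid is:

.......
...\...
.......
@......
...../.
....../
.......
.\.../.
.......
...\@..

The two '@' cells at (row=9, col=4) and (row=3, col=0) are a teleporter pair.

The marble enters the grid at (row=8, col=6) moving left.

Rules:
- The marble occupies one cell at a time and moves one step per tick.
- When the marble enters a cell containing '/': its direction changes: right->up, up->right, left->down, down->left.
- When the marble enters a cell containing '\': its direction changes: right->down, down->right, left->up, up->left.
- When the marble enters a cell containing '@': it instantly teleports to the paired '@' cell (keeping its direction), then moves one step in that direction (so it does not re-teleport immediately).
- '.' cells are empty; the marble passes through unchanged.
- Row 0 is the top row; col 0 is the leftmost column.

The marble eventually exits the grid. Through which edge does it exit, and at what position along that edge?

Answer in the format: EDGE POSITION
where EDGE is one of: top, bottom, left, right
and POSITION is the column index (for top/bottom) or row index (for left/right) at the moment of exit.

Answer: left 8

Derivation:
Step 1: enter (8,6), '.' pass, move left to (8,5)
Step 2: enter (8,5), '.' pass, move left to (8,4)
Step 3: enter (8,4), '.' pass, move left to (8,3)
Step 4: enter (8,3), '.' pass, move left to (8,2)
Step 5: enter (8,2), '.' pass, move left to (8,1)
Step 6: enter (8,1), '.' pass, move left to (8,0)
Step 7: enter (8,0), '.' pass, move left to (8,-1)
Step 8: at (8,-1) — EXIT via left edge, pos 8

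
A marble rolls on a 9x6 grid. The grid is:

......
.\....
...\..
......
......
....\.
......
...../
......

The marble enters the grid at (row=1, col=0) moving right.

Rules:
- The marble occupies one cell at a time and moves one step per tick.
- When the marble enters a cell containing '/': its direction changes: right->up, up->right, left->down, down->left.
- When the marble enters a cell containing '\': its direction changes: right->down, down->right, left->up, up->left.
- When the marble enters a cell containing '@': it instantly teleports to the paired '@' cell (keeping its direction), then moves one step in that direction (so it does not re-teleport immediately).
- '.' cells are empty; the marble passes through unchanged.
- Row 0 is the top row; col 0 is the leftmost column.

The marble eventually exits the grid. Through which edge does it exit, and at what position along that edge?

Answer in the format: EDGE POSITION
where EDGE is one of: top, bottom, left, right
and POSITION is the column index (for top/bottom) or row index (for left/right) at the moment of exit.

Answer: bottom 1

Derivation:
Step 1: enter (1,0), '.' pass, move right to (1,1)
Step 2: enter (1,1), '\' deflects right->down, move down to (2,1)
Step 3: enter (2,1), '.' pass, move down to (3,1)
Step 4: enter (3,1), '.' pass, move down to (4,1)
Step 5: enter (4,1), '.' pass, move down to (5,1)
Step 6: enter (5,1), '.' pass, move down to (6,1)
Step 7: enter (6,1), '.' pass, move down to (7,1)
Step 8: enter (7,1), '.' pass, move down to (8,1)
Step 9: enter (8,1), '.' pass, move down to (9,1)
Step 10: at (9,1) — EXIT via bottom edge, pos 1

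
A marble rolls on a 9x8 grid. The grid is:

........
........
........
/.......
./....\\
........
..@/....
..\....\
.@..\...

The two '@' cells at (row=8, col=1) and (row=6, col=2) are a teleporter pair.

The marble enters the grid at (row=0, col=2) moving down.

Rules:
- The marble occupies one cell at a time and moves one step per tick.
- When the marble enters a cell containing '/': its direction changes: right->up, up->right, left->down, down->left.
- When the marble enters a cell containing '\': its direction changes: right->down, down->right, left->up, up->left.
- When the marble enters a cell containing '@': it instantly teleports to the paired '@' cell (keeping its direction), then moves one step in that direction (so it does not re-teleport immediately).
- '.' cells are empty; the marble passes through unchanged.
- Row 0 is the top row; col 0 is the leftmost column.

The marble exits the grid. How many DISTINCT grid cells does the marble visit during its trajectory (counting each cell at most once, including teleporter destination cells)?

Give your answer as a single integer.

Answer: 8

Derivation:
Step 1: enter (0,2), '.' pass, move down to (1,2)
Step 2: enter (1,2), '.' pass, move down to (2,2)
Step 3: enter (2,2), '.' pass, move down to (3,2)
Step 4: enter (3,2), '.' pass, move down to (4,2)
Step 5: enter (4,2), '.' pass, move down to (5,2)
Step 6: enter (5,2), '.' pass, move down to (6,2)
Step 7: enter (6,2), '@' teleport (6,2)->(8,1), also enter (8,1), move down to (9,1)
Step 8: at (9,1) — EXIT via bottom edge, pos 1
Distinct cells visited: 8 (path length 8)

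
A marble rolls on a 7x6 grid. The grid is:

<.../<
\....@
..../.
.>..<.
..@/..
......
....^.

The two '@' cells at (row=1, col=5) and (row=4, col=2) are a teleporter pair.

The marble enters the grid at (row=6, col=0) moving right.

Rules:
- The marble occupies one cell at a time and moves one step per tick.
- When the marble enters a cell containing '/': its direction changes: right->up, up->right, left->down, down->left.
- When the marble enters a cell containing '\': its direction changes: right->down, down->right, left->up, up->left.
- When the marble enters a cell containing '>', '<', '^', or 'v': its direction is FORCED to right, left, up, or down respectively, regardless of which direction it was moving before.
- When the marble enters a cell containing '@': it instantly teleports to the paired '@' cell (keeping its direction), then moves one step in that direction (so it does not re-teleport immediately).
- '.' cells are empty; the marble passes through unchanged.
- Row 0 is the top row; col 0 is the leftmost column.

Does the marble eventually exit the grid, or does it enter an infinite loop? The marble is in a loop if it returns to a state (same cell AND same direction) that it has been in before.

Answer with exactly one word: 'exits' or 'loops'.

Answer: loops

Derivation:
Step 1: enter (6,0), '.' pass, move right to (6,1)
Step 2: enter (6,1), '.' pass, move right to (6,2)
Step 3: enter (6,2), '.' pass, move right to (6,3)
Step 4: enter (6,3), '.' pass, move right to (6,4)
Step 5: enter (6,4), '^' forces right->up, move up to (5,4)
Step 6: enter (5,4), '.' pass, move up to (4,4)
Step 7: enter (4,4), '.' pass, move up to (3,4)
Step 8: enter (3,4), '<' forces up->left, move left to (3,3)
Step 9: enter (3,3), '.' pass, move left to (3,2)
Step 10: enter (3,2), '.' pass, move left to (3,1)
Step 11: enter (3,1), '>' forces left->right, move right to (3,2)
Step 12: enter (3,2), '.' pass, move right to (3,3)
Step 13: enter (3,3), '.' pass, move right to (3,4)
Step 14: enter (3,4), '<' forces right->left, move left to (3,3)
Step 15: at (3,3) dir=left — LOOP DETECTED (seen before)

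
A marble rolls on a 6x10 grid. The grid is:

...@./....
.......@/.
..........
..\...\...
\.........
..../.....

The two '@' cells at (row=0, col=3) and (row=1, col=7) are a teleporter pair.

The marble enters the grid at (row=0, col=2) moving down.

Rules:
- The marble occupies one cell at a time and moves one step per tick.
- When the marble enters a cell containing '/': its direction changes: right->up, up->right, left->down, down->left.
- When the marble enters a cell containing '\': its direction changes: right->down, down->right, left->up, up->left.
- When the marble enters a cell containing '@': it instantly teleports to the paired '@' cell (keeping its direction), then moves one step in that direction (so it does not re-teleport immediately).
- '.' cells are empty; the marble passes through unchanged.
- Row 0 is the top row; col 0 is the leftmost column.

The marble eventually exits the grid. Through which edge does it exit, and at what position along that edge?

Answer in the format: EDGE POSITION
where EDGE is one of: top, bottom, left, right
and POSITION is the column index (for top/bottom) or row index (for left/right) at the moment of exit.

Answer: bottom 6

Derivation:
Step 1: enter (0,2), '.' pass, move down to (1,2)
Step 2: enter (1,2), '.' pass, move down to (2,2)
Step 3: enter (2,2), '.' pass, move down to (3,2)
Step 4: enter (3,2), '\' deflects down->right, move right to (3,3)
Step 5: enter (3,3), '.' pass, move right to (3,4)
Step 6: enter (3,4), '.' pass, move right to (3,5)
Step 7: enter (3,5), '.' pass, move right to (3,6)
Step 8: enter (3,6), '\' deflects right->down, move down to (4,6)
Step 9: enter (4,6), '.' pass, move down to (5,6)
Step 10: enter (5,6), '.' pass, move down to (6,6)
Step 11: at (6,6) — EXIT via bottom edge, pos 6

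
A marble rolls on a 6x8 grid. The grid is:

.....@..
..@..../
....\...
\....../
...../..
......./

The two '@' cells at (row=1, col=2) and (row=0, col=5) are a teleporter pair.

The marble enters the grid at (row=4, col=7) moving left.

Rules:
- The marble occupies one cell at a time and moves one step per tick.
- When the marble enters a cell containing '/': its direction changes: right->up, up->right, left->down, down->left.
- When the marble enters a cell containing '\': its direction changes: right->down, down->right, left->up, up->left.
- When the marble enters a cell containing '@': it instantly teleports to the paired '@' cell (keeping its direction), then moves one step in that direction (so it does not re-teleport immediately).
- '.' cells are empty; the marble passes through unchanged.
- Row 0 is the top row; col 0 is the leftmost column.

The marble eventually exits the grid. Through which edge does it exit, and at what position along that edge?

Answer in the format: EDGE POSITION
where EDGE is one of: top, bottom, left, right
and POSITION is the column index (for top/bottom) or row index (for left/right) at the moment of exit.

Step 1: enter (4,7), '.' pass, move left to (4,6)
Step 2: enter (4,6), '.' pass, move left to (4,5)
Step 3: enter (4,5), '/' deflects left->down, move down to (5,5)
Step 4: enter (5,5), '.' pass, move down to (6,5)
Step 5: at (6,5) — EXIT via bottom edge, pos 5

Answer: bottom 5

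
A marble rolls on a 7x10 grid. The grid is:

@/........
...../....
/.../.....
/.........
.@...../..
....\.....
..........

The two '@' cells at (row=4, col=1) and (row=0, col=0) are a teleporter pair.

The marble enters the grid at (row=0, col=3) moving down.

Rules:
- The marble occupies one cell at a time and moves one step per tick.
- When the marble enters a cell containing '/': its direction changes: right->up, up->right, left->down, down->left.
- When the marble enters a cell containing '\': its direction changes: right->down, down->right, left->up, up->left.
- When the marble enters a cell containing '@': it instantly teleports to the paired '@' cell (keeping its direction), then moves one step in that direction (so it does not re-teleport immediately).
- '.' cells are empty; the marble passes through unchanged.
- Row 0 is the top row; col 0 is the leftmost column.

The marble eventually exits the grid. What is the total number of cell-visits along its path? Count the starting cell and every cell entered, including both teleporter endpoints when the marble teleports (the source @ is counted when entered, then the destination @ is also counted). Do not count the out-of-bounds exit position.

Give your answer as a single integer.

Answer: 7

Derivation:
Step 1: enter (0,3), '.' pass, move down to (1,3)
Step 2: enter (1,3), '.' pass, move down to (2,3)
Step 3: enter (2,3), '.' pass, move down to (3,3)
Step 4: enter (3,3), '.' pass, move down to (4,3)
Step 5: enter (4,3), '.' pass, move down to (5,3)
Step 6: enter (5,3), '.' pass, move down to (6,3)
Step 7: enter (6,3), '.' pass, move down to (7,3)
Step 8: at (7,3) — EXIT via bottom edge, pos 3
Path length (cell visits): 7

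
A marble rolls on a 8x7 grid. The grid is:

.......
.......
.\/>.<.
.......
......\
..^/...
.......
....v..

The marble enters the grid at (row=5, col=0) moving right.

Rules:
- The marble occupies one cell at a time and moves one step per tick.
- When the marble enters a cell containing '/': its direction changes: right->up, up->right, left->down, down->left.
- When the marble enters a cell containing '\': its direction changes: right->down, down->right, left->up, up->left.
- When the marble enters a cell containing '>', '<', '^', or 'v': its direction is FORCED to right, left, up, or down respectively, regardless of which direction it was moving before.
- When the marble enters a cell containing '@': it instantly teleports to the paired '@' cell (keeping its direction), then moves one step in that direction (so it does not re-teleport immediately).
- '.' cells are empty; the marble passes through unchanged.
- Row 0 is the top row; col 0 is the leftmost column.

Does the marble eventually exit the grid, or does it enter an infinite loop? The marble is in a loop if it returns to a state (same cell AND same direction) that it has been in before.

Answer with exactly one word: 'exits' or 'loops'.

Answer: loops

Derivation:
Step 1: enter (5,0), '.' pass, move right to (5,1)
Step 2: enter (5,1), '.' pass, move right to (5,2)
Step 3: enter (5,2), '^' forces right->up, move up to (4,2)
Step 4: enter (4,2), '.' pass, move up to (3,2)
Step 5: enter (3,2), '.' pass, move up to (2,2)
Step 6: enter (2,2), '/' deflects up->right, move right to (2,3)
Step 7: enter (2,3), '>' forces right->right, move right to (2,4)
Step 8: enter (2,4), '.' pass, move right to (2,5)
Step 9: enter (2,5), '<' forces right->left, move left to (2,4)
Step 10: enter (2,4), '.' pass, move left to (2,3)
Step 11: enter (2,3), '>' forces left->right, move right to (2,4)
Step 12: at (2,4) dir=right — LOOP DETECTED (seen before)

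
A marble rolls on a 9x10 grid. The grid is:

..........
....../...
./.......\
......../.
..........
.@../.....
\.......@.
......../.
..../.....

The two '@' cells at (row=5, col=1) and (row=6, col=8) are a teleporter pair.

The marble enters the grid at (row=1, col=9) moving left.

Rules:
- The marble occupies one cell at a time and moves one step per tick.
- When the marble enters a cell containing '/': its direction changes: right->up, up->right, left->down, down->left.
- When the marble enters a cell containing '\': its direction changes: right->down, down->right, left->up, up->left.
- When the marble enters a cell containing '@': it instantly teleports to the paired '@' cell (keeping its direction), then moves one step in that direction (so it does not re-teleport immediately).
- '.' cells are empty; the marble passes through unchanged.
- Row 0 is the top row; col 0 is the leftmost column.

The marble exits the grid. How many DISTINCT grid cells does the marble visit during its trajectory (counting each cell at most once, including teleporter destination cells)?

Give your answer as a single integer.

Step 1: enter (1,9), '.' pass, move left to (1,8)
Step 2: enter (1,8), '.' pass, move left to (1,7)
Step 3: enter (1,7), '.' pass, move left to (1,6)
Step 4: enter (1,6), '/' deflects left->down, move down to (2,6)
Step 5: enter (2,6), '.' pass, move down to (3,6)
Step 6: enter (3,6), '.' pass, move down to (4,6)
Step 7: enter (4,6), '.' pass, move down to (5,6)
Step 8: enter (5,6), '.' pass, move down to (6,6)
Step 9: enter (6,6), '.' pass, move down to (7,6)
Step 10: enter (7,6), '.' pass, move down to (8,6)
Step 11: enter (8,6), '.' pass, move down to (9,6)
Step 12: at (9,6) — EXIT via bottom edge, pos 6
Distinct cells visited: 11 (path length 11)

Answer: 11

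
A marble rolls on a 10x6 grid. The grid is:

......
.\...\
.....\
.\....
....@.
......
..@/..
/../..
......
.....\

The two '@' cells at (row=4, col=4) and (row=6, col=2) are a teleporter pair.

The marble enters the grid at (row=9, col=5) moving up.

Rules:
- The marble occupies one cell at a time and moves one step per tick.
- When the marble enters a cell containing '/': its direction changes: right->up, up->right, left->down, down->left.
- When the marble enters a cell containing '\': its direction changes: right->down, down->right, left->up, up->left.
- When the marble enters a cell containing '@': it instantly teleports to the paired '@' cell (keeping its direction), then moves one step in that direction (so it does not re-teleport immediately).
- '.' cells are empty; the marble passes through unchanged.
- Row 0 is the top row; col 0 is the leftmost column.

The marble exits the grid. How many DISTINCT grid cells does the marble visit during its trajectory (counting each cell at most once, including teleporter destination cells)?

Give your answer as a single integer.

Step 1: enter (9,5), '\' deflects up->left, move left to (9,4)
Step 2: enter (9,4), '.' pass, move left to (9,3)
Step 3: enter (9,3), '.' pass, move left to (9,2)
Step 4: enter (9,2), '.' pass, move left to (9,1)
Step 5: enter (9,1), '.' pass, move left to (9,0)
Step 6: enter (9,0), '.' pass, move left to (9,-1)
Step 7: at (9,-1) — EXIT via left edge, pos 9
Distinct cells visited: 6 (path length 6)

Answer: 6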